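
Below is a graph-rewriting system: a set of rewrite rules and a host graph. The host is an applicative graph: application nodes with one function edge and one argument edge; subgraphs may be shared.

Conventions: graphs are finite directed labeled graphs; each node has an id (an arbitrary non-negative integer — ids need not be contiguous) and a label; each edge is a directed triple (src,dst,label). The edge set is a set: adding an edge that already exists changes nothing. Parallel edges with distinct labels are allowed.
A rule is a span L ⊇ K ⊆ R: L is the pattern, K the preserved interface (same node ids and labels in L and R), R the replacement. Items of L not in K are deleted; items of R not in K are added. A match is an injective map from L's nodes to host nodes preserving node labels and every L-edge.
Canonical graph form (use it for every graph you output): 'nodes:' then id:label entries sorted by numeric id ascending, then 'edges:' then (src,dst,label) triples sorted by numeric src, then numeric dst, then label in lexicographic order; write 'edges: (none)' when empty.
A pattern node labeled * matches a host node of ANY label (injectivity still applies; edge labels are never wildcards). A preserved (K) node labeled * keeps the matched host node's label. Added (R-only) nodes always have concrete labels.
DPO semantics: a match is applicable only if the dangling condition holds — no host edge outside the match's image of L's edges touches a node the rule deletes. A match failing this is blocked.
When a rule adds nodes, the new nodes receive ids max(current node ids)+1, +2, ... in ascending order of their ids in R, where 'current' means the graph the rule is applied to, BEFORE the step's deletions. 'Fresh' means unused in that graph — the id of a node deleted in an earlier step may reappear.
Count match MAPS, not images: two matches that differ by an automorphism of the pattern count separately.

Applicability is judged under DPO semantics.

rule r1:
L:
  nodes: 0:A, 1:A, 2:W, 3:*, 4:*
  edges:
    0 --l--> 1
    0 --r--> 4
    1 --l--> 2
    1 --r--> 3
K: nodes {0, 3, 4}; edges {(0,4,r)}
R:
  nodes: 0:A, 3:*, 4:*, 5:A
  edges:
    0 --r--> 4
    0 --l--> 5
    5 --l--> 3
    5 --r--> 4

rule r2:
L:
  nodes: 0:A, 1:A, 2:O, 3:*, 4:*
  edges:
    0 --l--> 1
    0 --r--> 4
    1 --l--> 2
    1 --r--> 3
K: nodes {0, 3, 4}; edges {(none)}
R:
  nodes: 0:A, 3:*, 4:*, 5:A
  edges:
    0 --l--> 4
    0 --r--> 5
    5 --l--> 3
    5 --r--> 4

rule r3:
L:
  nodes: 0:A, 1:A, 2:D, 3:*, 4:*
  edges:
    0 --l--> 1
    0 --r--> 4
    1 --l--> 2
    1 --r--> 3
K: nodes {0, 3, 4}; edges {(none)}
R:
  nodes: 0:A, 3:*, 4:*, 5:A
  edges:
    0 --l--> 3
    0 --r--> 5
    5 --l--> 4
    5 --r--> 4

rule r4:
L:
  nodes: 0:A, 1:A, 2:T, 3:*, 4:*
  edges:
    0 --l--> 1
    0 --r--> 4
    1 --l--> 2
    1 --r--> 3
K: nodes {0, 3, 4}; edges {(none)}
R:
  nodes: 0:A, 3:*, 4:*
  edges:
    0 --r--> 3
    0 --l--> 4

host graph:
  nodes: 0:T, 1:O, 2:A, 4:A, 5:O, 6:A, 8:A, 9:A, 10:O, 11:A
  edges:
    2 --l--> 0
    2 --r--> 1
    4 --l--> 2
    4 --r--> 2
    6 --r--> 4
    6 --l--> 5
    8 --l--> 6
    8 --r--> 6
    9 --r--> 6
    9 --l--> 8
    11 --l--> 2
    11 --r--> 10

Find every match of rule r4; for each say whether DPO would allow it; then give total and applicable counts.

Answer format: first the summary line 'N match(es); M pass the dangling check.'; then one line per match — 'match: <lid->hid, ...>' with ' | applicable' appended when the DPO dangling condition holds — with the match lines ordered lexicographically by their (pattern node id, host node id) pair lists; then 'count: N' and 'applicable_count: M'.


1 match(es); 0 pass the dangling check.
match: 0->11, 1->2, 2->0, 3->1, 4->10
count: 1
applicable_count: 0


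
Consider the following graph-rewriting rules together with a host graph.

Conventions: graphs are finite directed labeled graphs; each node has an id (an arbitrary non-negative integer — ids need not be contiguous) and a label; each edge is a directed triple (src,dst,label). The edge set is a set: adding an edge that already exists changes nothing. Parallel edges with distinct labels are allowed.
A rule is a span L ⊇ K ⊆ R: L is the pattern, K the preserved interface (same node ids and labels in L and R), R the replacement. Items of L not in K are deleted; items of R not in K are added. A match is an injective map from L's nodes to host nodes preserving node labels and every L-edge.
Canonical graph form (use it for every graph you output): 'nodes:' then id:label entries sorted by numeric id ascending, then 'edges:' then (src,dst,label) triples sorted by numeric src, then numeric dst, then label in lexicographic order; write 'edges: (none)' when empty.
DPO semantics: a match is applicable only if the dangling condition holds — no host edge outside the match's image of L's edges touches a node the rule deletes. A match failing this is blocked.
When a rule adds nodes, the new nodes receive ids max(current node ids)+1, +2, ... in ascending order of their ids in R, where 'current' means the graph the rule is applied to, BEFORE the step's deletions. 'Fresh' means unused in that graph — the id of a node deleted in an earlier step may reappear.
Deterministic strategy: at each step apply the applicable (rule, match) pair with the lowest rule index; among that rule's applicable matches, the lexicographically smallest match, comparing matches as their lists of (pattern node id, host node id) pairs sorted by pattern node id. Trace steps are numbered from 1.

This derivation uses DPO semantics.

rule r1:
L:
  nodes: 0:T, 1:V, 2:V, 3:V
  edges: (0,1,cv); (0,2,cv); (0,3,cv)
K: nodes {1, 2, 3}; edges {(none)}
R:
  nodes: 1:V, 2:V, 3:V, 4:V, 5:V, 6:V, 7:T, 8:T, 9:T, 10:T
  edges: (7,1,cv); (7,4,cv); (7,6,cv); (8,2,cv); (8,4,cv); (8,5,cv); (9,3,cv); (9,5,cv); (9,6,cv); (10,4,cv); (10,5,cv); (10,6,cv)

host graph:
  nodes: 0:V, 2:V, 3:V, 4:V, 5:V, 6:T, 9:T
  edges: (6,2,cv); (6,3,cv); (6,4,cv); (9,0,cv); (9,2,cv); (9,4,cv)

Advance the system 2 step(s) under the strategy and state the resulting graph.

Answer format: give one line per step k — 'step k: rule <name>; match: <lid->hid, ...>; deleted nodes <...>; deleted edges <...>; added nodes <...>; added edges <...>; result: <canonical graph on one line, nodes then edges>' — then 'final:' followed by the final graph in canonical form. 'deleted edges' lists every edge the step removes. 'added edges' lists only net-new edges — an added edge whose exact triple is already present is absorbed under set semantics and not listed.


step 1: rule r1; match: 0->6, 1->2, 2->3, 3->4; deleted nodes 6; deleted edges (6,2,cv); (6,3,cv); (6,4,cv); added nodes 10, 11, 12, 13, 14, 15, 16; added edges (13,2,cv); (13,10,cv); (13,12,cv); (14,3,cv); (14,10,cv); (14,11,cv); (15,4,cv); (15,11,cv); (15,12,cv); (16,10,cv); (16,11,cv); (16,12,cv); result: nodes: 0:V, 2:V, 3:V, 4:V, 5:V, 9:T, 10:V, 11:V, 12:V, 13:T, 14:T, 15:T, 16:T edges: (9,0,cv); (9,2,cv); (9,4,cv); (13,2,cv); (13,10,cv); (13,12,cv); (14,3,cv); (14,10,cv); (14,11,cv); (15,4,cv); (15,11,cv); (15,12,cv); (16,10,cv); (16,11,cv); (16,12,cv)
step 2: rule r1; match: 0->9, 1->0, 2->2, 3->4; deleted nodes 9; deleted edges (9,0,cv); (9,2,cv); (9,4,cv); added nodes 17, 18, 19, 20, 21, 22, 23; added edges (20,0,cv); (20,17,cv); (20,19,cv); (21,2,cv); (21,17,cv); (21,18,cv); (22,4,cv); (22,18,cv); (22,19,cv); (23,17,cv); (23,18,cv); (23,19,cv); result: nodes: 0:V, 2:V, 3:V, 4:V, 5:V, 10:V, 11:V, 12:V, 13:T, 14:T, 15:T, 16:T, 17:V, 18:V, 19:V, 20:T, 21:T, 22:T, 23:T edges: (13,2,cv); (13,10,cv); (13,12,cv); (14,3,cv); (14,10,cv); (14,11,cv); (15,4,cv); (15,11,cv); (15,12,cv); (16,10,cv); (16,11,cv); (16,12,cv); (20,0,cv); (20,17,cv); (20,19,cv); (21,2,cv); (21,17,cv); (21,18,cv); (22,4,cv); (22,18,cv); (22,19,cv); (23,17,cv); (23,18,cv); (23,19,cv)
final:
nodes: 0:V, 2:V, 3:V, 4:V, 5:V, 10:V, 11:V, 12:V, 13:T, 14:T, 15:T, 16:T, 17:V, 18:V, 19:V, 20:T, 21:T, 22:T, 23:T
edges: (13,2,cv); (13,10,cv); (13,12,cv); (14,3,cv); (14,10,cv); (14,11,cv); (15,4,cv); (15,11,cv); (15,12,cv); (16,10,cv); (16,11,cv); (16,12,cv); (20,0,cv); (20,17,cv); (20,19,cv); (21,2,cv); (21,17,cv); (21,18,cv); (22,4,cv); (22,18,cv); (22,19,cv); (23,17,cv); (23,18,cv); (23,19,cv)


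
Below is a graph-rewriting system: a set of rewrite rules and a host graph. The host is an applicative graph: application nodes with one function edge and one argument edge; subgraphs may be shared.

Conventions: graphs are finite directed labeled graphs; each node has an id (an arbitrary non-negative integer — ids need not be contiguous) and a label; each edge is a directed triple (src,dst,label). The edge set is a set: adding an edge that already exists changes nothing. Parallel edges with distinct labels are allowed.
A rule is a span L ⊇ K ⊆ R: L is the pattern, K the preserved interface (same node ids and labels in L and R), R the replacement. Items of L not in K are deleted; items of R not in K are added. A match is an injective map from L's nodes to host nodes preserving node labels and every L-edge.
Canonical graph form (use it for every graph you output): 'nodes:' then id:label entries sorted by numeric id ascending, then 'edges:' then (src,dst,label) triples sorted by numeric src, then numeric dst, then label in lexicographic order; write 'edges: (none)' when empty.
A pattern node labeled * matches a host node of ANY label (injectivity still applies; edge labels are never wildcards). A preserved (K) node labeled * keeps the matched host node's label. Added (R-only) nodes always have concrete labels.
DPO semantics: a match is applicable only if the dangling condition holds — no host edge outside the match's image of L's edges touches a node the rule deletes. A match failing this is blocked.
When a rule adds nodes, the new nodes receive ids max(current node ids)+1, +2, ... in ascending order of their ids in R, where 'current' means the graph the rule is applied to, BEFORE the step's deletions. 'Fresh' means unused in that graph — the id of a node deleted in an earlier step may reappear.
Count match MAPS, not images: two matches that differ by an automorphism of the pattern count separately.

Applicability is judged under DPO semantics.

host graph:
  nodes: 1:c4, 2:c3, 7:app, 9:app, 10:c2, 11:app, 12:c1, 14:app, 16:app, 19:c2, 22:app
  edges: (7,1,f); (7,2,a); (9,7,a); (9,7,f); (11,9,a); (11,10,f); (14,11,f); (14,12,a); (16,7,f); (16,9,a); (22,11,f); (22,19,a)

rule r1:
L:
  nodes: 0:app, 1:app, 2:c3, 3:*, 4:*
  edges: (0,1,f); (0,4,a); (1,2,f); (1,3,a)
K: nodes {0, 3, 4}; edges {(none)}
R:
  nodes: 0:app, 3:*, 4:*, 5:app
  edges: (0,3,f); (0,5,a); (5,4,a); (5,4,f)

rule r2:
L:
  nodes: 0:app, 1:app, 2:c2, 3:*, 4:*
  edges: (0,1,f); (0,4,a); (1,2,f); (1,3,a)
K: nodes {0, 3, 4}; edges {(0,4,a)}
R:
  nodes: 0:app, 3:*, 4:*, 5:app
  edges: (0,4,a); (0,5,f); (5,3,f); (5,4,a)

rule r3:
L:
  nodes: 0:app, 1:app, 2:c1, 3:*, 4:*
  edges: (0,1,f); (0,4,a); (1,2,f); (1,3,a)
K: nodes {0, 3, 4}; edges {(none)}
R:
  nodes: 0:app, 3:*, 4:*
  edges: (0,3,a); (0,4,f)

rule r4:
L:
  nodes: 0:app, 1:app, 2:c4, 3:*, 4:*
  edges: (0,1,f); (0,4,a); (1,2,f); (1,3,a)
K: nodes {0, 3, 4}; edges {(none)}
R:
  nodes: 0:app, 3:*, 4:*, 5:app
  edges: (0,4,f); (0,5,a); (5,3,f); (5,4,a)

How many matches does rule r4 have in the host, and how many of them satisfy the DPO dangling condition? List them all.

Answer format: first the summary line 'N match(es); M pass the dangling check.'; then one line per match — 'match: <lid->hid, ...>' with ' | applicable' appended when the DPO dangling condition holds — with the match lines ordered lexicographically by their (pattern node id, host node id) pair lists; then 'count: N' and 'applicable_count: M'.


1 match(es); 0 pass the dangling check.
match: 0->16, 1->7, 2->1, 3->2, 4->9
count: 1
applicable_count: 0


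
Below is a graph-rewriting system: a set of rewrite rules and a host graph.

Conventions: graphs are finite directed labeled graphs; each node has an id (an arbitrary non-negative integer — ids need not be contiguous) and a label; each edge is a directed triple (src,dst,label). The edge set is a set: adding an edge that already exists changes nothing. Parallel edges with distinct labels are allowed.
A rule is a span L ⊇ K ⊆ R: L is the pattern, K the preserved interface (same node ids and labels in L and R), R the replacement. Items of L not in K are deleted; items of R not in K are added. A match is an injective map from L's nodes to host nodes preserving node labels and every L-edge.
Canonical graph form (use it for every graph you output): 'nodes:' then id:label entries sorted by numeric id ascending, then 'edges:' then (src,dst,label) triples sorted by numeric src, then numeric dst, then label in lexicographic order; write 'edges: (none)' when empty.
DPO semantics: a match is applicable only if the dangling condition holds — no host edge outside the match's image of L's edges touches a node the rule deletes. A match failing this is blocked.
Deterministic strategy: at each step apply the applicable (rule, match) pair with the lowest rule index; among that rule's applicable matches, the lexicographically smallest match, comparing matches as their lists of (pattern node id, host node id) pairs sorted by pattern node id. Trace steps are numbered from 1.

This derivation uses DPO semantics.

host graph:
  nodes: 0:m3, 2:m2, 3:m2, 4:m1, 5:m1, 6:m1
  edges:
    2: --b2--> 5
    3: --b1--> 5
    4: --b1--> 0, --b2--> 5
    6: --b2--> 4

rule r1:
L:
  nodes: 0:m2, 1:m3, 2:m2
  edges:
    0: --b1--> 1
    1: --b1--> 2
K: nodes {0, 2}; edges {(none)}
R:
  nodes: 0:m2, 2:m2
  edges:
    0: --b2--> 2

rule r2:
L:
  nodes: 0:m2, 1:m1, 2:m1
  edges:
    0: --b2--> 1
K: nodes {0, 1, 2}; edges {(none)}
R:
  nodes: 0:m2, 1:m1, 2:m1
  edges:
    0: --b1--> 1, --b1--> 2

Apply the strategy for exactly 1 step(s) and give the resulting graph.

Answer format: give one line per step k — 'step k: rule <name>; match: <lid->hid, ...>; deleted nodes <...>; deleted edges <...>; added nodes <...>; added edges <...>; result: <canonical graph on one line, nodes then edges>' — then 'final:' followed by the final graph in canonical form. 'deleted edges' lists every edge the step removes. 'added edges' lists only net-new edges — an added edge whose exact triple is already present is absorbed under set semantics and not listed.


step 1: rule r2; match: 0->2, 1->5, 2->4; deleted nodes (none); deleted edges (2,5,b2); added nodes (none); added edges (2,4,b1); (2,5,b1); result: nodes: 0:m3, 2:m2, 3:m2, 4:m1, 5:m1, 6:m1 edges: (2,4,b1); (2,5,b1); (3,5,b1); (4,0,b1); (4,5,b2); (6,4,b2)
final:
nodes: 0:m3, 2:m2, 3:m2, 4:m1, 5:m1, 6:m1
edges: (2,4,b1); (2,5,b1); (3,5,b1); (4,0,b1); (4,5,b2); (6,4,b2)


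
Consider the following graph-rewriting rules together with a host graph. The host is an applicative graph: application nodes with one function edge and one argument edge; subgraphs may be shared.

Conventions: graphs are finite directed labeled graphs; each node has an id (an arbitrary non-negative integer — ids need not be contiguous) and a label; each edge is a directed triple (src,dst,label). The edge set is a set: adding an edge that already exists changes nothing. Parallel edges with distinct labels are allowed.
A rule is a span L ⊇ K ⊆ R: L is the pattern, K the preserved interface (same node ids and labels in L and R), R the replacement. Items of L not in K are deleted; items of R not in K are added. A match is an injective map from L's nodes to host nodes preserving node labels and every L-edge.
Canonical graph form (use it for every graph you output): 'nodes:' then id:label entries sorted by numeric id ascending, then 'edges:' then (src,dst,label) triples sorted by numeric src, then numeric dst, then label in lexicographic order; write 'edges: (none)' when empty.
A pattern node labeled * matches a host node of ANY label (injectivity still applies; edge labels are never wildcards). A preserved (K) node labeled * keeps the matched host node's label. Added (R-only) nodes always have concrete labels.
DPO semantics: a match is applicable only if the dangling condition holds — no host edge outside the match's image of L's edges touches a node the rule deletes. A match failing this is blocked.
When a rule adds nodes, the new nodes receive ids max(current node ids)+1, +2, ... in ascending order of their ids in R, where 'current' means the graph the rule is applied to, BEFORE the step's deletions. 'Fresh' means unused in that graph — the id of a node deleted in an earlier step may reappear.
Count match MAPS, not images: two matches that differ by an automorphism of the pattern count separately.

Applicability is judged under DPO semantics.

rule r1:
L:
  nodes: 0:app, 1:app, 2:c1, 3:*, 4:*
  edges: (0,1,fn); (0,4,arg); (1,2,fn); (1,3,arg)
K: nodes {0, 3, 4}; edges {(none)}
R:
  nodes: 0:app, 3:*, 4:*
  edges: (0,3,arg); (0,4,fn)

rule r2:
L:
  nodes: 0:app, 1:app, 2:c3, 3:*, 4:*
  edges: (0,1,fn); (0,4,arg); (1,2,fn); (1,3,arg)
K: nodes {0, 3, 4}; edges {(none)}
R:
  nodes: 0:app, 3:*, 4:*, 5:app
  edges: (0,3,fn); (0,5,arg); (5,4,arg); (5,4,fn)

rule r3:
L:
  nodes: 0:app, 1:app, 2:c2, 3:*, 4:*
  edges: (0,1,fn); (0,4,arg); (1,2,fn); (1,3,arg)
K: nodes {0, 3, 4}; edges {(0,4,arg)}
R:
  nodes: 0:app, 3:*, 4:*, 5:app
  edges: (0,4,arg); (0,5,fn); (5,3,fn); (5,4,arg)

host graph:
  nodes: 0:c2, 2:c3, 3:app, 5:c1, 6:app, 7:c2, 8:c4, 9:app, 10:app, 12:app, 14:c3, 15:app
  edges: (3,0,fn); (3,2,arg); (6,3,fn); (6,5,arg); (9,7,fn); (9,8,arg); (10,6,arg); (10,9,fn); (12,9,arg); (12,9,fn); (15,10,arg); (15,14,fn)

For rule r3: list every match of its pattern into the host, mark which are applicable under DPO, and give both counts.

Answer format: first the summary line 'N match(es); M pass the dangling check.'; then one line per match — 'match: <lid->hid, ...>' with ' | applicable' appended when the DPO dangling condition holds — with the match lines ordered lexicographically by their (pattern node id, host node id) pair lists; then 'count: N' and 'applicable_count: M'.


2 match(es); 1 pass the dangling check.
match: 0->6, 1->3, 2->0, 3->2, 4->5 | applicable
match: 0->10, 1->9, 2->7, 3->8, 4->6
count: 2
applicable_count: 1


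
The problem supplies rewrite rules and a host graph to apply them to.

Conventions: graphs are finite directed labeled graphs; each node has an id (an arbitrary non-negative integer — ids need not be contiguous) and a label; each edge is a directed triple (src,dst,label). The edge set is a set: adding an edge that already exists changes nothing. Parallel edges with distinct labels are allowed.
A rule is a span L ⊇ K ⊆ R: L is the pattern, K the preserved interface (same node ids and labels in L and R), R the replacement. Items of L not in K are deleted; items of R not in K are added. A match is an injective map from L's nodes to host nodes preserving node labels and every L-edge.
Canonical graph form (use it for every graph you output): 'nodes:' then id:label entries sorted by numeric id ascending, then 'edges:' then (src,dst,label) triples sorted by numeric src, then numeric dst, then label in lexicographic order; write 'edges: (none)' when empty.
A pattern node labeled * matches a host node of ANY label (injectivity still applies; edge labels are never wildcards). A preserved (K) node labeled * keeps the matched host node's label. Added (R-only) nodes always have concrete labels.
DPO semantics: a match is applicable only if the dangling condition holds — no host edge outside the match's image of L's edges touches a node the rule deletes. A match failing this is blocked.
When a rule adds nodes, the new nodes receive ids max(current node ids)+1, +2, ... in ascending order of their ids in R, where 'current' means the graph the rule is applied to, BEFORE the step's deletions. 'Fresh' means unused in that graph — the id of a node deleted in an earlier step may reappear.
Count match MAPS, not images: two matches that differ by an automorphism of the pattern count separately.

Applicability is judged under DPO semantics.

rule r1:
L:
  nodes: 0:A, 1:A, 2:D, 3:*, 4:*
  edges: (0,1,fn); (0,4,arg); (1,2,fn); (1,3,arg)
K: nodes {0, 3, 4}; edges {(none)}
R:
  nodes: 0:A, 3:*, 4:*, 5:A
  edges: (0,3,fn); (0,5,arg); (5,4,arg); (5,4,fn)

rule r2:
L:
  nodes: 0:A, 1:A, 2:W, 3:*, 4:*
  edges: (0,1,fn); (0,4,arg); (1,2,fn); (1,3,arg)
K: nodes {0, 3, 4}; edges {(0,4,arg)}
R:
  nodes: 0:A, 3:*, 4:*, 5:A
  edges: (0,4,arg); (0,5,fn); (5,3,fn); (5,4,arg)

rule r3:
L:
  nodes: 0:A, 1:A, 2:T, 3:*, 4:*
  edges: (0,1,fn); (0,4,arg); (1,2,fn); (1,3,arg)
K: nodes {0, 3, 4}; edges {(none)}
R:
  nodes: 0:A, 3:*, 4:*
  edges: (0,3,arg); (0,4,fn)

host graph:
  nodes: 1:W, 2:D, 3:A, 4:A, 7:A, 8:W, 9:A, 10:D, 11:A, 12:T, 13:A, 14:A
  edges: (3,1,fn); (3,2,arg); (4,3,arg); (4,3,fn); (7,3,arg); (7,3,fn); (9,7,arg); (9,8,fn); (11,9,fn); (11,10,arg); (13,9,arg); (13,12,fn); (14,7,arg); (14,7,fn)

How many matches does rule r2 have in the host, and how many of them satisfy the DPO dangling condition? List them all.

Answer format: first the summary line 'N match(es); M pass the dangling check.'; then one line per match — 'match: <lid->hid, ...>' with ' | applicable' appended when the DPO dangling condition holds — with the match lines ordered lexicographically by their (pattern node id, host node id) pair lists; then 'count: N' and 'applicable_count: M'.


1 match(es); 0 pass the dangling check.
match: 0->11, 1->9, 2->8, 3->7, 4->10
count: 1
applicable_count: 0


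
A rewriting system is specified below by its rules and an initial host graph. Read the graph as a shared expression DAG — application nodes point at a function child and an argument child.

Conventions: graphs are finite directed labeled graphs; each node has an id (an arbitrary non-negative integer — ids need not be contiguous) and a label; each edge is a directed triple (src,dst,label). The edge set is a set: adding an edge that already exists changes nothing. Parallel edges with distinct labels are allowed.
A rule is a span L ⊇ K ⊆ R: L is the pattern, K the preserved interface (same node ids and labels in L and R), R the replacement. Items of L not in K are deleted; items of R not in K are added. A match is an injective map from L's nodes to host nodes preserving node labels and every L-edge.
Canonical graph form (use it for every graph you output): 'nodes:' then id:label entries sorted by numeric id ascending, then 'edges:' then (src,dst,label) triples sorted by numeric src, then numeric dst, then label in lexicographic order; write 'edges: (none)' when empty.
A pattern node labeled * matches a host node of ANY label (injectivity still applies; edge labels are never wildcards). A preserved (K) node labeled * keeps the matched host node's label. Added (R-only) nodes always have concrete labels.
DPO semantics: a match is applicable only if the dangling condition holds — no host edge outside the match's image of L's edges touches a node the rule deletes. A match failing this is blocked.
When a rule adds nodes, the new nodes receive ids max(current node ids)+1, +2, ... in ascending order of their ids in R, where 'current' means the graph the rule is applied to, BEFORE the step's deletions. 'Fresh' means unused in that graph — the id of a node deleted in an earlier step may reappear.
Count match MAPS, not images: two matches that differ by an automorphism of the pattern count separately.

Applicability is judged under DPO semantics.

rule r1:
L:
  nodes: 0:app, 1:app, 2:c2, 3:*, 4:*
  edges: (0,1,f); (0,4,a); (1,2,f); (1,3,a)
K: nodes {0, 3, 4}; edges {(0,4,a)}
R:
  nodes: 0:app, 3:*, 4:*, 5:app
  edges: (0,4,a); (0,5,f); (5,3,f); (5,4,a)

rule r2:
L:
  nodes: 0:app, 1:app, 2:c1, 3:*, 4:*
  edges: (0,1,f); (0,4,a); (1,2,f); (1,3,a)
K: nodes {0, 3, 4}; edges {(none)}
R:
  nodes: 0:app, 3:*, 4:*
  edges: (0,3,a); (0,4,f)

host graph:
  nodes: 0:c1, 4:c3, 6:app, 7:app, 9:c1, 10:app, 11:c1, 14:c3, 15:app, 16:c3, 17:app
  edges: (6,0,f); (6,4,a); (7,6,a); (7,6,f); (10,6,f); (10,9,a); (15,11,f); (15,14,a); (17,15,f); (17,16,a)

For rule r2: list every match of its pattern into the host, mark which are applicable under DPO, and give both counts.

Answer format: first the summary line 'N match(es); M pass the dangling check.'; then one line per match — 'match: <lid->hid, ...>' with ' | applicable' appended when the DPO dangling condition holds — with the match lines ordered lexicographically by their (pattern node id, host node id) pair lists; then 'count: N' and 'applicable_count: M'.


2 match(es); 1 pass the dangling check.
match: 0->10, 1->6, 2->0, 3->4, 4->9
match: 0->17, 1->15, 2->11, 3->14, 4->16 | applicable
count: 2
applicable_count: 1


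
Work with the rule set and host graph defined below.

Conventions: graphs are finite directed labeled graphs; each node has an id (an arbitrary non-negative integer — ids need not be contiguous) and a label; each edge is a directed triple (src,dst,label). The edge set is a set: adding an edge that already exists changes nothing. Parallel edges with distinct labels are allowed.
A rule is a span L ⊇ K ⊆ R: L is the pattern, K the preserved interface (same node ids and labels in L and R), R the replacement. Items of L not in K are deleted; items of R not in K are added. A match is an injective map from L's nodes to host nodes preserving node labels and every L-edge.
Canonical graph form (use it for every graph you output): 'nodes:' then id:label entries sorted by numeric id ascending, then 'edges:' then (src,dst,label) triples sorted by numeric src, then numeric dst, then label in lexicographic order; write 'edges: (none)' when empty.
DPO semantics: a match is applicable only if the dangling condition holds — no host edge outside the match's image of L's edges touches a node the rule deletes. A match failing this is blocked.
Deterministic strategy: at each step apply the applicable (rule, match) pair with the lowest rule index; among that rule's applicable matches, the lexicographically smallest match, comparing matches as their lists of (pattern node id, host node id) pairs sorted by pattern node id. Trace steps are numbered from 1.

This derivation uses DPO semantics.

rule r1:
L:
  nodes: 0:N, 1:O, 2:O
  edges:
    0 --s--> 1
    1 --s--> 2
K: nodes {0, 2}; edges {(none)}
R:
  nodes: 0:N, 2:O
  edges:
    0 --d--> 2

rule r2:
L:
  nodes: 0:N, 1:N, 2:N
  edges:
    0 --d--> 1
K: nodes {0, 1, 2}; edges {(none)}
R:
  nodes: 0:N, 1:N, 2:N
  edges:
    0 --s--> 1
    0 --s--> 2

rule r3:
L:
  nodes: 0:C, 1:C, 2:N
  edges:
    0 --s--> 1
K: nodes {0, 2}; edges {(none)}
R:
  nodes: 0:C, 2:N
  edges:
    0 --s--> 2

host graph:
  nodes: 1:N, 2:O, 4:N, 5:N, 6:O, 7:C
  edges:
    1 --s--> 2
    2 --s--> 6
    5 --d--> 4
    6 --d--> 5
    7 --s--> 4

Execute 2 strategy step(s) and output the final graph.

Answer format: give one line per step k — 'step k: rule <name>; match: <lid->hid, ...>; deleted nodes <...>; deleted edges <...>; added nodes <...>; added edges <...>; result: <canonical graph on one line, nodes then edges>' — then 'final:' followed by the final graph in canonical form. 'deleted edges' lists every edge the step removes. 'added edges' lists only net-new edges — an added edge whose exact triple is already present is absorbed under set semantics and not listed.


step 1: rule r1; match: 0->1, 1->2, 2->6; deleted nodes 2; deleted edges (1,2,s); (2,6,s); added nodes (none); added edges (1,6,d); result: nodes: 1:N, 4:N, 5:N, 6:O, 7:C edges: (1,6,d); (5,4,d); (6,5,d); (7,4,s)
step 2: rule r2; match: 0->5, 1->4, 2->1; deleted nodes (none); deleted edges (5,4,d); added nodes (none); added edges (5,1,s); (5,4,s); result: nodes: 1:N, 4:N, 5:N, 6:O, 7:C edges: (1,6,d); (5,1,s); (5,4,s); (6,5,d); (7,4,s)
final:
nodes: 1:N, 4:N, 5:N, 6:O, 7:C
edges: (1,6,d); (5,1,s); (5,4,s); (6,5,d); (7,4,s)


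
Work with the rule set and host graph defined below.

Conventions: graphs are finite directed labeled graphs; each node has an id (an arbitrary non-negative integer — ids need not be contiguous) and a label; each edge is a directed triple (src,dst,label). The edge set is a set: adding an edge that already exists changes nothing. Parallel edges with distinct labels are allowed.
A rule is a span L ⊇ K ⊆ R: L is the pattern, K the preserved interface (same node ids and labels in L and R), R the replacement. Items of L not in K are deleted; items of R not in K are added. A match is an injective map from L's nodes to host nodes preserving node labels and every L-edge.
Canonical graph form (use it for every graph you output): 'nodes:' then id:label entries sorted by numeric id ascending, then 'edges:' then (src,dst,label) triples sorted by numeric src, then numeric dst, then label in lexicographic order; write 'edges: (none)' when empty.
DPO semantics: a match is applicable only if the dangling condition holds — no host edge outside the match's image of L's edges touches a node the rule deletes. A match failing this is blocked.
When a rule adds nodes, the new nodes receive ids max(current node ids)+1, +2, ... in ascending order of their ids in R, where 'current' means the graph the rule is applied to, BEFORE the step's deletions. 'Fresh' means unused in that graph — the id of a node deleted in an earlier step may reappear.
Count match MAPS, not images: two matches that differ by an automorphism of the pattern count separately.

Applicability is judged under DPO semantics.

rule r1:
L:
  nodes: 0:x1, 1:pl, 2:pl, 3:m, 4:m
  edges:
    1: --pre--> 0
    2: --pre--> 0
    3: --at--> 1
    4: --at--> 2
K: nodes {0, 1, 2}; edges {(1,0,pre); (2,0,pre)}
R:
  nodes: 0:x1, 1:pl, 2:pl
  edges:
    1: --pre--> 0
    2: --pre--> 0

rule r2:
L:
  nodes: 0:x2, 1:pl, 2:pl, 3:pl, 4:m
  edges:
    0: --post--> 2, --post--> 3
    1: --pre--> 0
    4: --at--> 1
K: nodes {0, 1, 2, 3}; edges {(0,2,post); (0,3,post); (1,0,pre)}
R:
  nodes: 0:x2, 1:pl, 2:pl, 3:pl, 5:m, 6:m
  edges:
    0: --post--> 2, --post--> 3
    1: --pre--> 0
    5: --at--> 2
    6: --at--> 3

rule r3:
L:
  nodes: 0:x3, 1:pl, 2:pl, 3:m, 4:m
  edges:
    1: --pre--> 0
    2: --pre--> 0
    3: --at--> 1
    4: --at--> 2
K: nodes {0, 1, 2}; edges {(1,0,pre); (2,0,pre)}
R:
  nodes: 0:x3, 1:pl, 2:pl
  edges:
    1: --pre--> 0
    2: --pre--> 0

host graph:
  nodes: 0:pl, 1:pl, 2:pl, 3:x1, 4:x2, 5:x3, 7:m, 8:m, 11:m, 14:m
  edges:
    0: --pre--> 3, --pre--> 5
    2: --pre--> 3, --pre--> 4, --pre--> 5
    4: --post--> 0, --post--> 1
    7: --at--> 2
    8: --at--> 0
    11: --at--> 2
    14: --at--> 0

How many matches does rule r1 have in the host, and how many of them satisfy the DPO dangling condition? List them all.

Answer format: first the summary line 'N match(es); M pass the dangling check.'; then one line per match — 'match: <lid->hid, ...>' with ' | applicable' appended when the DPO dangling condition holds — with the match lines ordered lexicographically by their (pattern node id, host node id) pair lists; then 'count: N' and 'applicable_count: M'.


8 match(es); 8 pass the dangling check.
match: 0->3, 1->0, 2->2, 3->8, 4->7 | applicable
match: 0->3, 1->0, 2->2, 3->8, 4->11 | applicable
match: 0->3, 1->0, 2->2, 3->14, 4->7 | applicable
match: 0->3, 1->0, 2->2, 3->14, 4->11 | applicable
match: 0->3, 1->2, 2->0, 3->7, 4->8 | applicable
match: 0->3, 1->2, 2->0, 3->7, 4->14 | applicable
match: 0->3, 1->2, 2->0, 3->11, 4->8 | applicable
match: 0->3, 1->2, 2->0, 3->11, 4->14 | applicable
count: 8
applicable_count: 8


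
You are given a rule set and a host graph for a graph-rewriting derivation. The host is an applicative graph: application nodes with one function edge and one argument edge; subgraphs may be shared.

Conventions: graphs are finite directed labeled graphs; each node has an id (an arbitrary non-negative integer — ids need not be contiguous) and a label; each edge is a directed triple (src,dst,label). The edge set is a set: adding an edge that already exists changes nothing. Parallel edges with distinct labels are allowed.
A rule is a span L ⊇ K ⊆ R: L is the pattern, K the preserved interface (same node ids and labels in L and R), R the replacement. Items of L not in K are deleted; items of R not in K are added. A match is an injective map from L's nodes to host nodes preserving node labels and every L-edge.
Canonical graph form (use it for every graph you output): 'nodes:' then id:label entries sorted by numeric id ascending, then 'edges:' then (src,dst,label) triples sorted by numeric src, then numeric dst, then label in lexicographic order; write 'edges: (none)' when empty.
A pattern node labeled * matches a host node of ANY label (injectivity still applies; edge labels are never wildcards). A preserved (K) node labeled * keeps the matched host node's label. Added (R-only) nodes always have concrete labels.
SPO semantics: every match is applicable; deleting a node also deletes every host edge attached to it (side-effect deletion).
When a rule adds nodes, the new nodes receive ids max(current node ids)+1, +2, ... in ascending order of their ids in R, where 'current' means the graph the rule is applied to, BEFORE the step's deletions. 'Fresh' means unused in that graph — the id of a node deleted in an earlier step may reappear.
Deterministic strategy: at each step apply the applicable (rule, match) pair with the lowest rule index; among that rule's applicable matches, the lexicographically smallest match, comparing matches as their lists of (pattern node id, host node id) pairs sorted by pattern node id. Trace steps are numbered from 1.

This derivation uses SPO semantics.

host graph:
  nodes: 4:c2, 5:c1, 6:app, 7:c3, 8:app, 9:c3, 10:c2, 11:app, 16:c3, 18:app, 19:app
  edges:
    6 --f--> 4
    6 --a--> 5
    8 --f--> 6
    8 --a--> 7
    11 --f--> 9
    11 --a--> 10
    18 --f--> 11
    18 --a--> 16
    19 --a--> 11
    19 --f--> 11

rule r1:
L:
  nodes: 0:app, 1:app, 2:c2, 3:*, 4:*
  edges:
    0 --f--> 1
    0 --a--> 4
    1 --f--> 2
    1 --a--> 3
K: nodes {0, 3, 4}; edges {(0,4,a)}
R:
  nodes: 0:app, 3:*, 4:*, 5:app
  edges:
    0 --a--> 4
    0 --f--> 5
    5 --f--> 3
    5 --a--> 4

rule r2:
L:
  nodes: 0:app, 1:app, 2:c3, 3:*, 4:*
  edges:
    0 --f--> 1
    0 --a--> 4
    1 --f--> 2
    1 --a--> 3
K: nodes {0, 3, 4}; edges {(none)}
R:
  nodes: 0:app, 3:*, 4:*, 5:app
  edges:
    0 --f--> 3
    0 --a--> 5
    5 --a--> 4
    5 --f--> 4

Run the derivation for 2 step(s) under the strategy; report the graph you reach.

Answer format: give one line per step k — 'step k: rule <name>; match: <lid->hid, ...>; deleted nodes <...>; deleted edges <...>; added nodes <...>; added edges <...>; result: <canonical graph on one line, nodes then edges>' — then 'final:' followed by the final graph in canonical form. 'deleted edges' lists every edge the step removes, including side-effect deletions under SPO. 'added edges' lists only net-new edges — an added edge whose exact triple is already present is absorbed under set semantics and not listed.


step 1: rule r1; match: 0->8, 1->6, 2->4, 3->5, 4->7; deleted nodes 4, 6; deleted edges (6,4,f); (6,5,a); (8,6,f); added nodes 20; added edges (8,20,f); (20,5,f); (20,7,a); result: nodes: 5:c1, 7:c3, 8:app, 9:c3, 10:c2, 11:app, 16:c3, 18:app, 19:app, 20:app edges: (8,7,a); (8,20,f); (11,9,f); (11,10,a); (18,11,f); (18,16,a); (19,11,a); (19,11,f); (20,5,f); (20,7,a)
step 2: rule r2; match: 0->18, 1->11, 2->9, 3->10, 4->16; deleted nodes 9, 11; deleted edges (11,9,f); (11,10,a); (18,11,f); (18,16,a); (19,11,a); (19,11,f); added nodes 21; added edges (18,10,f); (18,21,a); (21,16,a); (21,16,f); result: nodes: 5:c1, 7:c3, 8:app, 10:c2, 16:c3, 18:app, 19:app, 20:app, 21:app edges: (8,7,a); (8,20,f); (18,10,f); (18,21,a); (20,5,f); (20,7,a); (21,16,a); (21,16,f)
final:
nodes: 5:c1, 7:c3, 8:app, 10:c2, 16:c3, 18:app, 19:app, 20:app, 21:app
edges: (8,7,a); (8,20,f); (18,10,f); (18,21,a); (20,5,f); (20,7,a); (21,16,a); (21,16,f)


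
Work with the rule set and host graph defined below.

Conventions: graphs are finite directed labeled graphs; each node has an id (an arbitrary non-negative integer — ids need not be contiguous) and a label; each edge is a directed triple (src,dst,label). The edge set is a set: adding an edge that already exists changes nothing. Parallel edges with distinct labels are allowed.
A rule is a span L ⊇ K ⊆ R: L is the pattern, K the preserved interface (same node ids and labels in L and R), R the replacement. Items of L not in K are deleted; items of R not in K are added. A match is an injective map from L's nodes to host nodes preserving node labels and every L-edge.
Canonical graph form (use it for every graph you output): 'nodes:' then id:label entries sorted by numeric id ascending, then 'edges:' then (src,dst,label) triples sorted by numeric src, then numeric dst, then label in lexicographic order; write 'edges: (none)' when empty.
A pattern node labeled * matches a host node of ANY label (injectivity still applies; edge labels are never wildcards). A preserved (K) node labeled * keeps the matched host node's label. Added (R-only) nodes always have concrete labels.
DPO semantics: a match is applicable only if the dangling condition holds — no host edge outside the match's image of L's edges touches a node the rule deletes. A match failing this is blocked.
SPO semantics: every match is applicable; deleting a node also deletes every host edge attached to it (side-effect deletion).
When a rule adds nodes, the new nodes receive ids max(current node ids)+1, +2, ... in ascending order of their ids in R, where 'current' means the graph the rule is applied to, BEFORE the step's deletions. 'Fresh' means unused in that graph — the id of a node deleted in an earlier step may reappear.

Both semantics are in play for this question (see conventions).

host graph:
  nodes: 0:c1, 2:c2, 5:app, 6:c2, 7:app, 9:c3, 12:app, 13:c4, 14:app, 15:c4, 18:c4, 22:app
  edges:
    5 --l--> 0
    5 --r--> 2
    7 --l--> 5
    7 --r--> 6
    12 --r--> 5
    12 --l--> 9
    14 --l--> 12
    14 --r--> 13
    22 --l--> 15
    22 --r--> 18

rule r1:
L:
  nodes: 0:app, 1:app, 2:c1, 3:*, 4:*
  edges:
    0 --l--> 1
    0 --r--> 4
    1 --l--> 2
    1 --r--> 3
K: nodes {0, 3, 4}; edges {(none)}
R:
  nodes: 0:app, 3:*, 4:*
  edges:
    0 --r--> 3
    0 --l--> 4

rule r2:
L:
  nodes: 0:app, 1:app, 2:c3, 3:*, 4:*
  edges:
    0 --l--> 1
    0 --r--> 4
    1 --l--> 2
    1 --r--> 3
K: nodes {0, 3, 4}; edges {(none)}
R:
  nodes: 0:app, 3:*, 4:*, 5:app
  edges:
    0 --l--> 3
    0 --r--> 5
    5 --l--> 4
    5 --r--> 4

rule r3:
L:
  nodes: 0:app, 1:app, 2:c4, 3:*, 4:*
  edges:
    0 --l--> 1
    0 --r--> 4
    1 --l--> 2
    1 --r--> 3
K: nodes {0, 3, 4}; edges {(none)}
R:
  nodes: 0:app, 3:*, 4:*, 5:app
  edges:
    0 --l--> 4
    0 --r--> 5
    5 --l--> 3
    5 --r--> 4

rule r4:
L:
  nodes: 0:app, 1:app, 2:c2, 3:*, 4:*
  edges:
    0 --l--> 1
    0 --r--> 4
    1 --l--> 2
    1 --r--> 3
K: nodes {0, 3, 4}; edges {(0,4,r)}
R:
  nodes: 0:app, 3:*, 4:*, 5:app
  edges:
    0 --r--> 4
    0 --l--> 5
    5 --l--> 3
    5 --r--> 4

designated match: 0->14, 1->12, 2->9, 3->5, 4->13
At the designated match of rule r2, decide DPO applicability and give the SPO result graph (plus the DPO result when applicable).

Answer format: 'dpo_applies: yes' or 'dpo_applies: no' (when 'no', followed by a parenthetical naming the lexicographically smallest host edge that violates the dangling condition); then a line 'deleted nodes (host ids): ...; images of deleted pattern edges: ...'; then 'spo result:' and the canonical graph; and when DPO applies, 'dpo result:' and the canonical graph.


dpo_applies: yes
deleted nodes (host ids): 9, 12; images of deleted pattern edges: (12,5,r); (12,9,l); (14,12,l); (14,13,r)
spo result:
nodes: 0:c1, 2:c2, 5:app, 6:c2, 7:app, 13:c4, 14:app, 15:c4, 18:c4, 22:app, 23:app
edges: (5,0,l); (5,2,r); (7,5,l); (7,6,r); (14,5,l); (14,23,r); (22,15,l); (22,18,r); (23,13,l); (23,13,r)
dpo result:
nodes: 0:c1, 2:c2, 5:app, 6:c2, 7:app, 13:c4, 14:app, 15:c4, 18:c4, 22:app, 23:app
edges: (5,0,l); (5,2,r); (7,5,l); (7,6,r); (14,5,l); (14,23,r); (22,15,l); (22,18,r); (23,13,l); (23,13,r)


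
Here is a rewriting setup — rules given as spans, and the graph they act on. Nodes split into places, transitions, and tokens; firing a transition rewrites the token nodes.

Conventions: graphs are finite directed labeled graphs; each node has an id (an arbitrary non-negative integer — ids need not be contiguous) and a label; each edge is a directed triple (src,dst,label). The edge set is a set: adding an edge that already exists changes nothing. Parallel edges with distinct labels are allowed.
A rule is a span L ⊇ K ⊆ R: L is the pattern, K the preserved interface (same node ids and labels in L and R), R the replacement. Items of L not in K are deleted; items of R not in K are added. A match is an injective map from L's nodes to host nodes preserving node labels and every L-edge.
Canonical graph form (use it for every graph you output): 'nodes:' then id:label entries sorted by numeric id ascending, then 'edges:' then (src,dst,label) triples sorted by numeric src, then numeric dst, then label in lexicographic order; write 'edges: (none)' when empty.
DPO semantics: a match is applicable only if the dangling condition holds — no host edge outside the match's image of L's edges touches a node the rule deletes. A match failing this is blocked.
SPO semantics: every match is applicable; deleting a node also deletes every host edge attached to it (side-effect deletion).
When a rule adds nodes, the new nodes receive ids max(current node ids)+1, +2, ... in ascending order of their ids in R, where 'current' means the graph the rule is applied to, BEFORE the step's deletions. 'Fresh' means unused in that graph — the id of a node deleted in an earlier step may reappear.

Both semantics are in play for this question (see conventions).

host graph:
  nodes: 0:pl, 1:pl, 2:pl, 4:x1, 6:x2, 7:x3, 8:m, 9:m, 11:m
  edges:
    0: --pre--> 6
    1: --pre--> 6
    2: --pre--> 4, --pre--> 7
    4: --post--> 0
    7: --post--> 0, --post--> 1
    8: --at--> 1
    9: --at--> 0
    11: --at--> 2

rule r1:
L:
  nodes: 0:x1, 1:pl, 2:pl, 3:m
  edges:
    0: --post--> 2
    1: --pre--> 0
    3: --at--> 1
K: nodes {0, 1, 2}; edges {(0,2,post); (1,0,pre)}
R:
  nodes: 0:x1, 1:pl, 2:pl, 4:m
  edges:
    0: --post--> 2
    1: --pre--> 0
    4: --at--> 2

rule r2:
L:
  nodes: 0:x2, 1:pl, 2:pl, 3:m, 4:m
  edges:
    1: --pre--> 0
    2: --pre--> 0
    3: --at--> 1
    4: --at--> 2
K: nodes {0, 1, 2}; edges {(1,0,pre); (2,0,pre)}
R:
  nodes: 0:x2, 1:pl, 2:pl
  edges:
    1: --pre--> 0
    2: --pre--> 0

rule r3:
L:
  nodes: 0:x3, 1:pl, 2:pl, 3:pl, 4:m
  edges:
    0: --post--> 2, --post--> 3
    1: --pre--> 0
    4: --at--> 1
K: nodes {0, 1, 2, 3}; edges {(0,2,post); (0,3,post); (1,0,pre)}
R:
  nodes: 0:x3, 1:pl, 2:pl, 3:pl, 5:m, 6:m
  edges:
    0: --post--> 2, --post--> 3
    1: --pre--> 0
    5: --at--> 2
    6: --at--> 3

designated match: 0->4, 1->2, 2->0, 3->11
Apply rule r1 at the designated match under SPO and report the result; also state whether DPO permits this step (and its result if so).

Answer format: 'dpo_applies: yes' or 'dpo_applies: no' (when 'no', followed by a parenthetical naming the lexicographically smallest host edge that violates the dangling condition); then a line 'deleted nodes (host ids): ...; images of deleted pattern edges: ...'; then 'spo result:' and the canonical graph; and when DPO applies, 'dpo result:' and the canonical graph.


dpo_applies: yes
deleted nodes (host ids): 11; images of deleted pattern edges: (11,2,at)
spo result:
nodes: 0:pl, 1:pl, 2:pl, 4:x1, 6:x2, 7:x3, 8:m, 9:m, 12:m
edges: (0,6,pre); (1,6,pre); (2,4,pre); (2,7,pre); (4,0,post); (7,0,post); (7,1,post); (8,1,at); (9,0,at); (12,0,at)
dpo result:
nodes: 0:pl, 1:pl, 2:pl, 4:x1, 6:x2, 7:x3, 8:m, 9:m, 12:m
edges: (0,6,pre); (1,6,pre); (2,4,pre); (2,7,pre); (4,0,post); (7,0,post); (7,1,post); (8,1,at); (9,0,at); (12,0,at)
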